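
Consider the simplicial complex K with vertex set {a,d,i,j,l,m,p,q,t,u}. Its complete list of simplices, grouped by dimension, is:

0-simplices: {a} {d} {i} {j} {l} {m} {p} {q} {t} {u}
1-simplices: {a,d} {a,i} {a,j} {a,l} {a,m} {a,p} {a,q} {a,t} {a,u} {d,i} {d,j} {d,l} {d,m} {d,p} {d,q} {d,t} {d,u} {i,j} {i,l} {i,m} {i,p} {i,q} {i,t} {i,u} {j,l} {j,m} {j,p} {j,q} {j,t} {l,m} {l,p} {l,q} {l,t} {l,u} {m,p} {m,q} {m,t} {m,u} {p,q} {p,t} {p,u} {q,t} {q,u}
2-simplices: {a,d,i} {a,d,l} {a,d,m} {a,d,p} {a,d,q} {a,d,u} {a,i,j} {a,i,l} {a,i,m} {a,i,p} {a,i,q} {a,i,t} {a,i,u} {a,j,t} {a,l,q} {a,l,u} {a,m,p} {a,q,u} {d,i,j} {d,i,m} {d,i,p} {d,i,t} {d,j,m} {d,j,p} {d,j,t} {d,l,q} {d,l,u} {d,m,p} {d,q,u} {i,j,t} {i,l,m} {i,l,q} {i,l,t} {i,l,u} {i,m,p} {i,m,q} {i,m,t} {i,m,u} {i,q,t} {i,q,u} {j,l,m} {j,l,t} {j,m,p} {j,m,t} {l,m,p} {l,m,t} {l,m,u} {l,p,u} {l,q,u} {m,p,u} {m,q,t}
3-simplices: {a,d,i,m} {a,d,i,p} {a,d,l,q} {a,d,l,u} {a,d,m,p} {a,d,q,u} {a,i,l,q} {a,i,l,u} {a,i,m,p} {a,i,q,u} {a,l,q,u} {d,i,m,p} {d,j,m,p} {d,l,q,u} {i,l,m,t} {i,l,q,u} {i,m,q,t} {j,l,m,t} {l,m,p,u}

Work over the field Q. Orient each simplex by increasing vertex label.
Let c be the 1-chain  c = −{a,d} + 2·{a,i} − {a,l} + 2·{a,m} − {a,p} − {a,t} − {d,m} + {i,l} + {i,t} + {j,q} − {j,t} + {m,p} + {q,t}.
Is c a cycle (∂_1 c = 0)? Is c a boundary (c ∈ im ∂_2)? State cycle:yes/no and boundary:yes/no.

cycle:yes boundary:no

n_0=10 n_1=43 n_2=51 n_3=19  [Q]
∂1: piv[ad,ai,aj,al,am,ap,aq,at,au] rk=9  ker:di,dj,dl,dm,dp,dq,dt,du,ij,il,im,ip,iq,it,iu,jl,jm,jp,jq,jt,lm,lp,lq,lt,lu,mp,mq,mt,mu,pq,pt,pu,qt,qu
∂2: piv[adi,adl,adm,adp,adq,adu,aij,ail,aim,aip,aiq,ait,aiu,ajt,alq,alu,amp,aqu,dij,dit,djm,djp,ilm,ilt,imq,imt,imu,iqt,jlm,lmp,lpu] rk=31  ker:dim,dip,djt,dlq,dlu,dmp,dqu,ijt,ilq,ilu,imp,iqu,jlt,jmp,jmt,lmt,lmu,lqu,mpu,mqt
∂3: piv[adim,adip,adlq,adlu,admp,adqu,ailq,ailu,aimp,aiqu,alqu,djmp,ilmt,imqt,jlmt,lmpu] rk=16  ker:dimp,dlqu,ilqu
∂1c = 0
c vs im∂2: residual ≠ 0 ⇒ not boundary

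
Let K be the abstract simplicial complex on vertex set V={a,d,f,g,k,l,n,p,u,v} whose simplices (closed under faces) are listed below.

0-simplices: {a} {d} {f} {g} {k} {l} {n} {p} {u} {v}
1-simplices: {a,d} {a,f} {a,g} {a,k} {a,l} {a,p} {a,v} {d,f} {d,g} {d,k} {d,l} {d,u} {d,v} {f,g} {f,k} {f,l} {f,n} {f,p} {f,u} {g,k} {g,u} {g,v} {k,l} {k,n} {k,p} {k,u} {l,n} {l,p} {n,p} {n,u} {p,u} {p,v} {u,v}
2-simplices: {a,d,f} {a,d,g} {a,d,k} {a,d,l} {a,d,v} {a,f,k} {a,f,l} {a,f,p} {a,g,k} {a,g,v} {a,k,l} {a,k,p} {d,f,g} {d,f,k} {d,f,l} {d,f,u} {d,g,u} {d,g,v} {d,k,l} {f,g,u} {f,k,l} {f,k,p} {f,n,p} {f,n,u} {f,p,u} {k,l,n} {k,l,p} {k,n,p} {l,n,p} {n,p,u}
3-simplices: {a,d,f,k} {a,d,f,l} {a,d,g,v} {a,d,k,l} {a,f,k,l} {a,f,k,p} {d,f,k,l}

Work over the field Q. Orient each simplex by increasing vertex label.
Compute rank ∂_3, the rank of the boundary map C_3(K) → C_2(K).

rank∂_3=6

n_0=10 n_1=33 n_2=30 n_3=7  [Q]
∂1: piv[ad,af,ag,ak,al,ap,av,du,fn] rk=9  ker:df,dg,dk,dl,dv,fg,fk,fl,fp,fu,gk,gu,gv,kl,kn,kp,ku,ln,lp,np,nu,pu,pv,uv
∂2: piv[adf,adg,adk,adl,adv,afk,afl,afp,agk,agv,akl,akp,dfg,dfu,dgu,fnp,fnu,fpu,kln,klp,knp] rk=21  ker:dfk,dfl,dgv,dkl,fgu,fkl,fkp,lnp,npu
∂3: piv[adfk,adfl,adgv,adkl,afkl,afkp] rk=6  ker:dfkl
rk∂_3=6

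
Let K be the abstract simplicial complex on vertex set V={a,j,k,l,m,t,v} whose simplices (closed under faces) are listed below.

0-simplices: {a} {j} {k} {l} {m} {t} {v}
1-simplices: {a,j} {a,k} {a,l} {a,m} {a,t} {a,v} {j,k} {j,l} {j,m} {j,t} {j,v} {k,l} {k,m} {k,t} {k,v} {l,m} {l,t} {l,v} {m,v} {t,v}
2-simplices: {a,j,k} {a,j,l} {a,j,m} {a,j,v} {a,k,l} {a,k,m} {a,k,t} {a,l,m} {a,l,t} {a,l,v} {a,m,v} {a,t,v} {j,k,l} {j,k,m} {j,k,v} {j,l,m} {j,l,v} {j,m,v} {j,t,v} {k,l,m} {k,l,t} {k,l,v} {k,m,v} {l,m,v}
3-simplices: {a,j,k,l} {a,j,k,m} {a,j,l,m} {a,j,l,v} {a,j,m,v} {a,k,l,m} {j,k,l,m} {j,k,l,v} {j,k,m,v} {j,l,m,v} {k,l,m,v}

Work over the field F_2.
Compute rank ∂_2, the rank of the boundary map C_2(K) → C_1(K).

n_0=7 n_1=20 n_2=24 n_3=11  [Z2]
∂1: piv[aj,ak,al,am,at,av] rk=6  ker:jk,jl,jm,jt,jv,kl,km,kt,kv,lm,lt,lv,mv,tv
∂2: piv[ajk,ajl,ajm,ajv,akl,akm,akt,alm,alt,alv,amv,atv,jkv,jtv] rk=14  ker:jkl,jkm,jlm,jlv,jmv,klm,klt,klv,kmv,lmv
∂3: piv[ajkl,ajkm,ajlm,ajlv,ajmv,aklm,jklv,jkmv,jlmv] rk=9  ker:jklm,klmv
rk∂_2=14

rank∂_2=14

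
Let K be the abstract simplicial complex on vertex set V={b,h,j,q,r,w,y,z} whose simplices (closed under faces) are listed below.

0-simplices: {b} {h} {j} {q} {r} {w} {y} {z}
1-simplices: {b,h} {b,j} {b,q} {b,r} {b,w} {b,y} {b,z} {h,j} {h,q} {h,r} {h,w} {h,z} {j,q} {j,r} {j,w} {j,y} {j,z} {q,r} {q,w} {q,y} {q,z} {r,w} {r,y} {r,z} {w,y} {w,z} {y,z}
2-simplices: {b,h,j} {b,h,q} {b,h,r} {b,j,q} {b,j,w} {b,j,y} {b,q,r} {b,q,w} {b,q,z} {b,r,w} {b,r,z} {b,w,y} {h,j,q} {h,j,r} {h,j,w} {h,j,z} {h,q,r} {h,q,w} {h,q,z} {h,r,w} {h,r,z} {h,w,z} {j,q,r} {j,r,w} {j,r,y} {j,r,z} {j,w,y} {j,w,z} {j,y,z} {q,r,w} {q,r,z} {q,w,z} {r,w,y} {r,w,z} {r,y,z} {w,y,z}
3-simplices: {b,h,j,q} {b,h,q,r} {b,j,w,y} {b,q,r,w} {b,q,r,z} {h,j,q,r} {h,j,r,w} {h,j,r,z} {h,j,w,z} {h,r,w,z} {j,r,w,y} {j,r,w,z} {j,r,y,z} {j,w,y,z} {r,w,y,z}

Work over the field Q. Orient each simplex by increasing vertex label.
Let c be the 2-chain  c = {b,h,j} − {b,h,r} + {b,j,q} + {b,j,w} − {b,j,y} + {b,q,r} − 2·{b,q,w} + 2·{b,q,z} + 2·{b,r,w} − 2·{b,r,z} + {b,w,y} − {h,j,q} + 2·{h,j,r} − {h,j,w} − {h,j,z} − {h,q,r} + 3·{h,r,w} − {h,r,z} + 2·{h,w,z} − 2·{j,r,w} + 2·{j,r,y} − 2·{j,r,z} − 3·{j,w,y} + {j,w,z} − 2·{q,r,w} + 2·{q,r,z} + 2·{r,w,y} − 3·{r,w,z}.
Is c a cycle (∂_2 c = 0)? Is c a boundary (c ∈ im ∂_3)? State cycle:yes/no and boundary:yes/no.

cycle:yes boundary:yes

n_0=8 n_1=27 n_2=36 n_3=15  [Q]
∂1: piv[bh,bj,bq,br,bw,by,bz] rk=7  ker:hj,hq,hr,hw,hz,jq,jr,jw,jy,jz,qr,qw,qy,qz,rw,ry,rz,wy,wz,yz
∂2: piv[bhj,bhq,bhr,bjq,bjw,bjy,bqr,bqw,bqz,brw,brz,bwy,hjr,hjw,hjz,hqz,hwz,jry,jyz] rk=19  ker:hjq,hqr,hqw,hrw,hrz,jqr,jrw,jrz,jwy,jwz,qrw,qrz,qwz,rwy,rwz,ryz,wyz
∂3: piv[bhjq,bhqr,bjwy,bqrw,bqrz,hjqr,hjrw,hjrz,hjwz,hrwz,jrwy,jryz,jwyz] rk=13  ker:jrwz,rwyz
∂2c = 0
c vs im∂3: reduces to 0 ⇒ boundary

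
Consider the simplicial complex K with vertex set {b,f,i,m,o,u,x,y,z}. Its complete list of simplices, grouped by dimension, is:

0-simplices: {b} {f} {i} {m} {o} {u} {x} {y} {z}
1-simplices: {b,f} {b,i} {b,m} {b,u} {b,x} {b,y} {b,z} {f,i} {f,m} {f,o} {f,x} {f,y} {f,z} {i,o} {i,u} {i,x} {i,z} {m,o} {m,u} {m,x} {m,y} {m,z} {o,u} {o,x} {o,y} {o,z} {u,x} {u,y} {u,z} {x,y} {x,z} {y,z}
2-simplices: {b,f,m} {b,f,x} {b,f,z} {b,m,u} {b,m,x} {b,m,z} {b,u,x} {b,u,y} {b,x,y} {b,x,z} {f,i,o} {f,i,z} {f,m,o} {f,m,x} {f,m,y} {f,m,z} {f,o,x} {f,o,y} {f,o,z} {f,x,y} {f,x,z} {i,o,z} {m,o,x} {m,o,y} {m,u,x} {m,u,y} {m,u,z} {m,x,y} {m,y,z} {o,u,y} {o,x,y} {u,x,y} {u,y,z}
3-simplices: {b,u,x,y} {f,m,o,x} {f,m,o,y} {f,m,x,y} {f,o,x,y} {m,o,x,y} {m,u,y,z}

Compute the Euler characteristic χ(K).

χ(K)=3

n_0=9 n_1=32 n_2=33 n_3=7
χ=+9−32+33−7=3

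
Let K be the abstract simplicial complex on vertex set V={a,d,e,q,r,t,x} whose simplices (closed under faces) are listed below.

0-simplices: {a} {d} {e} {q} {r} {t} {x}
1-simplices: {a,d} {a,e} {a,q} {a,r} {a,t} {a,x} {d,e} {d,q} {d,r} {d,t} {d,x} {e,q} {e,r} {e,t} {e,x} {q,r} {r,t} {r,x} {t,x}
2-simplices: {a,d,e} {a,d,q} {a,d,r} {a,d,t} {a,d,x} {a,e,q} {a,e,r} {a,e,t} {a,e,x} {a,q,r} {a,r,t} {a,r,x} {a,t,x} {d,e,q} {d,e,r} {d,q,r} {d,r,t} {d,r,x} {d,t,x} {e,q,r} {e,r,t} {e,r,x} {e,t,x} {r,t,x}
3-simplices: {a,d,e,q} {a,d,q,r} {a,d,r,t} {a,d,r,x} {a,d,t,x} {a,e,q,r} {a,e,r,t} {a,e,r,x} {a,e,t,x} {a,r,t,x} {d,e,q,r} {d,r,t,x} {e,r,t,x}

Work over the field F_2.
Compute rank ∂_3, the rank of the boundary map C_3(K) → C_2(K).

rank∂_3=11

n_0=7 n_1=19 n_2=24 n_3=13  [Z2]
∂1: piv[ad,ae,aq,ar,at,ax] rk=6  ker:de,dq,dr,dt,dx,eq,er,et,ex,qr,rt,rx,tx
∂2: piv[ade,adq,adr,adt,adx,aeq,aer,aet,aex,aqr,art,arx,atx] rk=13  ker:deq,der,dqr,drt,drx,dtx,eqr,ert,erx,etx,rtx
∂3: piv[adeq,adqr,adrt,adrx,adtx,aeqr,aert,aerx,aetx,artx,deqr] rk=11  ker:drtx,ertx
rk∂_3=11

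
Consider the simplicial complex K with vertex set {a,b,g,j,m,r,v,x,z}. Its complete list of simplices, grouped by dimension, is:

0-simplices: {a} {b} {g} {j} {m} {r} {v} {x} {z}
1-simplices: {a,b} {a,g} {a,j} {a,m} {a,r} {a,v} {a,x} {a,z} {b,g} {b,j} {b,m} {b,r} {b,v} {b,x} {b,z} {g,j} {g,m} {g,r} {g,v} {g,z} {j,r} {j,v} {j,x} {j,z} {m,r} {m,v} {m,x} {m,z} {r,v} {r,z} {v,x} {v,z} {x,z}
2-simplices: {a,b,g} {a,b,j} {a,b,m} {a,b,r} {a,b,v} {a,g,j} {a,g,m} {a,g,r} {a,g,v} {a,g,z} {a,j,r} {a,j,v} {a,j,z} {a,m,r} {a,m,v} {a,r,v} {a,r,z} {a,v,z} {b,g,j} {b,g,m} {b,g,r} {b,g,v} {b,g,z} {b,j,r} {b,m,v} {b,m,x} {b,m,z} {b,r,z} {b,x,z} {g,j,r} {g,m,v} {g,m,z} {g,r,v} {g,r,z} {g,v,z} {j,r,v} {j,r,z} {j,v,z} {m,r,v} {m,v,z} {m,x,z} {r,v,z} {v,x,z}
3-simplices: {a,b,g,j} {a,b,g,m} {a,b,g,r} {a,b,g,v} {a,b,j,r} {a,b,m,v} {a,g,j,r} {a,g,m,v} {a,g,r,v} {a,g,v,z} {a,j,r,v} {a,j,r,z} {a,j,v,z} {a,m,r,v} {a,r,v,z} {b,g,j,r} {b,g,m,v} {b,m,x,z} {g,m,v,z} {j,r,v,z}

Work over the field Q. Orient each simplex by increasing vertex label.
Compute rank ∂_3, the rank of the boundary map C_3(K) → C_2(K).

n_0=9 n_1=33 n_2=43 n_3=20  [Q]
∂1: piv[ab,ag,aj,am,ar,av,ax,az] rk=8  ker:bg,bj,bm,br,bv,bx,bz,gj,gm,gr,gv,gz,jr,jv,jx,jz,mr,mv,mx,mz,rv,rz,vx,vz,xz
∂2: piv[abg,abj,abm,abr,abv,agj,agm,agr,agv,agz,ajr,ajv,ajz,amr,amv,arv,arz,avz,bgz,bmx,bmz,bxz,vxz] rk=23  ker:bgj,bgm,bgr,bgv,bjr,bmv,brz,gjr,gmv,gmz,grv,grz,gvz,jrv,jrz,jvz,mrv,mvz,mxz,rvz
∂3: piv[abgj,abgm,abgr,abgv,abjr,abmv,agjr,agmv,agrv,agvz,ajrv,ajrz,ajvz,amrv,arvz,bmxz,gmvz] rk=17  ker:bgjr,bgmv,jrvz
rk∂_3=17

rank∂_3=17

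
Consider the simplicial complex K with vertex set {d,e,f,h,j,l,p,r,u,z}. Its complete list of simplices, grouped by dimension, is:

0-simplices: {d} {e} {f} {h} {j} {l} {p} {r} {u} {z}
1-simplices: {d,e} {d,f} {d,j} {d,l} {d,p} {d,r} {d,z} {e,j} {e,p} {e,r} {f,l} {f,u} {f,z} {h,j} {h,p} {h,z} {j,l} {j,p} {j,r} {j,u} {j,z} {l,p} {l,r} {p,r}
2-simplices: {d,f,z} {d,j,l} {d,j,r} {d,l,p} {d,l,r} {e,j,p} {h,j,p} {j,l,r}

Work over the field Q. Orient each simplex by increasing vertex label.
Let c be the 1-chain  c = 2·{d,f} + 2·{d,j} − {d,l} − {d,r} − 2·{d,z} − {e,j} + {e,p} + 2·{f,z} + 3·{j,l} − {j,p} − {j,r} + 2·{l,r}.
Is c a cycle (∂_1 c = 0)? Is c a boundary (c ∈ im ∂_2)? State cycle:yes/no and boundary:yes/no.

n_0=10 n_1=24 n_2=8  [Q]
∂1: piv[de,df,dj,dl,dp,dr,dz,fu,hj] rk=9  ker:ej,ep,er,fl,fz,hp,hz,jl,jp,jr,ju,jz,lp,lr,pr
∂2: piv[dfz,djl,djr,dlp,dlr,ejp,hjp] rk=7  ker:jlr
∂1c = 0
c vs im∂2: reduces to 0 ⇒ boundary

cycle:yes boundary:yes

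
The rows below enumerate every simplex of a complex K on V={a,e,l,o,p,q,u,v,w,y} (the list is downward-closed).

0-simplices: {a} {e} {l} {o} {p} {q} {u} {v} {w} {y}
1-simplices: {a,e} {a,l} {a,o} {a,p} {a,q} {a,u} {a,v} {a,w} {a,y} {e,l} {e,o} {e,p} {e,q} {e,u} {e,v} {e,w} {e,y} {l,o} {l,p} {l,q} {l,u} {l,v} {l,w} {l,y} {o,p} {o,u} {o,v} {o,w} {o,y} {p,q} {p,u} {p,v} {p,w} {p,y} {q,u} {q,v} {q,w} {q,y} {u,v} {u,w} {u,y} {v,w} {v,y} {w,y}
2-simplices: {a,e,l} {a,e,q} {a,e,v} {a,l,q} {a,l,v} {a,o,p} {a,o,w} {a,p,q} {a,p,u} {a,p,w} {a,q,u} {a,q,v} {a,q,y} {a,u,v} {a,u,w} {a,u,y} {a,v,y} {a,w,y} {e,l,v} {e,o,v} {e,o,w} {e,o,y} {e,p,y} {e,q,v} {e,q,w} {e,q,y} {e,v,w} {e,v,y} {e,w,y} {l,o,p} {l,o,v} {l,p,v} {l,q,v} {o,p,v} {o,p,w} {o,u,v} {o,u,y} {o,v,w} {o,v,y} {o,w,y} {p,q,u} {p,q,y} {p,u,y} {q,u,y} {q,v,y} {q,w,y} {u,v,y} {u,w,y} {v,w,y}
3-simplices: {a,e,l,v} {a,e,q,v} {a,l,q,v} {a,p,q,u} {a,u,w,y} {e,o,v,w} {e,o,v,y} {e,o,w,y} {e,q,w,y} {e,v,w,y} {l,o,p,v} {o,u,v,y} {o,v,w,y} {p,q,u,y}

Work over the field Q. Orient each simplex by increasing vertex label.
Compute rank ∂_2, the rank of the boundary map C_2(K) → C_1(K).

n_0=10 n_1=44 n_2=49 n_3=14  [Q]
∂1: piv[ae,al,ao,ap,aq,au,av,aw,ay] rk=9  ker:el,eo,ep,eq,eu,ev,ew,ey,lo,lp,lq,lu,lv,lw,ly,op,ou,ov,ow,oy,pq,pu,pv,pw,py,qu,qv,qw,qy,uv,uw,uy,vw,vy,wy
∂2: piv[ael,aeq,aev,alq,alv,aop,aow,apq,apu,apw,aqu,aqv,aqy,auv,auw,auy,avy,awy,eov,eow,eoy,epy,eqw,eqy,evw,ewy,lop,lov,lpv,ouv,pqy] rk=31  ker:elv,eqv,evy,lqv,opv,opw,ouy,ovw,ovy,owy,pqu,puy,quy,qvy,qwy,uvy,uwy,vwy
∂3: piv[aelv,aeqv,alqv,apqu,auwy,eovw,eovy,eowy,eqwy,evwy,lopv,ouvy,pquy] rk=13  ker:ovwy
rk∂_2=31

rank∂_2=31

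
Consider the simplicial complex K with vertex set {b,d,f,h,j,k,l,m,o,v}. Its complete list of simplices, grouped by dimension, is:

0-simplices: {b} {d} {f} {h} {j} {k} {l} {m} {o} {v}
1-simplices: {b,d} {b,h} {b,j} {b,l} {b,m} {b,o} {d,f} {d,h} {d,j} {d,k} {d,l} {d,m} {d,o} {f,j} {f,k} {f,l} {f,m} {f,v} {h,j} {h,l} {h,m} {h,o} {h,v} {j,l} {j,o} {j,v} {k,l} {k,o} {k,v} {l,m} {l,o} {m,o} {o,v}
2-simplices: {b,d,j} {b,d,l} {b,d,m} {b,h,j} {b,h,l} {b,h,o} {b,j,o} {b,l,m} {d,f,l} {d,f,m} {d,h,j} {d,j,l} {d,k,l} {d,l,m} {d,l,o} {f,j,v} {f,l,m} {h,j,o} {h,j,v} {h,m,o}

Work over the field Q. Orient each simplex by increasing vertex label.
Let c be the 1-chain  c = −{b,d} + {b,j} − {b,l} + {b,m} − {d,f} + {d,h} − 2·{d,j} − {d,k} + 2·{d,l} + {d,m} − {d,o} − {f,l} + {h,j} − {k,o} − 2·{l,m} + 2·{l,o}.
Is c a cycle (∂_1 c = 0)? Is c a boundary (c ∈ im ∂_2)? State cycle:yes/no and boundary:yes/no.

cycle:yes boundary:no

n_0=10 n_1=33 n_2=20  [Q]
∂1: piv[bd,bh,bj,bl,bm,bo,df,dk,fv] rk=9  ker:dh,dj,dl,dm,do,fj,fk,fl,fm,hj,hl,hm,ho,hv,jl,jo,jv,kl,ko,kv,lm,lo,mo,ov
∂2: piv[bdj,bdl,bdm,bhj,bhl,bho,bjo,blm,dfl,dfm,dhj,djl,dkl,dlo,fjv,hjv,hmo] rk=17  ker:dlm,flm,hjo
∂1c = 0
c vs im∂2: residual ≠ 0 ⇒ not boundary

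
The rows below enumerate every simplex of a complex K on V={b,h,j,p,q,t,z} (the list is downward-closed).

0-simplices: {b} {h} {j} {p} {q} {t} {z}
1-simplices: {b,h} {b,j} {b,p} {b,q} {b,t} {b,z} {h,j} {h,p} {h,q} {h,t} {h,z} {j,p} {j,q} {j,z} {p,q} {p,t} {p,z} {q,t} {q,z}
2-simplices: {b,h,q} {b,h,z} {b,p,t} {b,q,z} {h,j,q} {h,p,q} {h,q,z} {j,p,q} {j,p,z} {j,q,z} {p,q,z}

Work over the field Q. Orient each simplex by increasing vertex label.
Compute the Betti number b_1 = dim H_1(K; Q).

b_1=4

n_0=7 n_1=19 n_2=11  [Q]
∂1: piv[bh,bj,bp,bq,bt,bz] rk=6  ker:hj,hp,hq,ht,hz,jp,jq,jz,pq,pt,pz,qt,qz
∂2: piv[bhq,bhz,bpt,bqz,hjq,hpq,jpq,jpz,jqz] rk=9  ker:hqz,pqz
b_1=(19−6)−9=4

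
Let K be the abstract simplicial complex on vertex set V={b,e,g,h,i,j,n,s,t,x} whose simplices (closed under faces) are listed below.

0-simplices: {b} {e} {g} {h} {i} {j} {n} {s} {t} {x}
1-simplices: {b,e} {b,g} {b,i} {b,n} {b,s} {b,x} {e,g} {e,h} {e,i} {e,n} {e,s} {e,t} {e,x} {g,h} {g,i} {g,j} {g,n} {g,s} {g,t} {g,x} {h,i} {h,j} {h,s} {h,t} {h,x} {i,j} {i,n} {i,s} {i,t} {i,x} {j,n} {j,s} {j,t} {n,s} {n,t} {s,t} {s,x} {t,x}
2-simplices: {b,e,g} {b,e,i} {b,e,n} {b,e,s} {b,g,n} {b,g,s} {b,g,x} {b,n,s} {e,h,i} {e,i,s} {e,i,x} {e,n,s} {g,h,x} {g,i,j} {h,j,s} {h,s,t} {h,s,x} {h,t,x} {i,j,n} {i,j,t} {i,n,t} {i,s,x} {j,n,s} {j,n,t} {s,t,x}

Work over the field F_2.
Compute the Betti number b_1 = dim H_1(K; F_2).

n_0=10 n_1=38 n_2=25  [Z2]
∂1: piv[be,bg,bi,bn,bs,bx,eh,et,gj] rk=9  ker:eg,ei,en,es,ex,gh,gi,gn,gs,gt,gx,hi,hj,hs,ht,hx,ij,in,is,it,ix,jn,js,jt,ns,nt,st,sx,tx
∂2: piv[beg,bei,ben,bes,bgn,bgs,bgx,bns,ehi,eis,eix,ghx,gij,hjs,hst,hsx,htx,ijn,ijt,int,isx,jns] rk=22  ker:ens,jnt,stx
b_1=(38−9)−22=7

b_1=7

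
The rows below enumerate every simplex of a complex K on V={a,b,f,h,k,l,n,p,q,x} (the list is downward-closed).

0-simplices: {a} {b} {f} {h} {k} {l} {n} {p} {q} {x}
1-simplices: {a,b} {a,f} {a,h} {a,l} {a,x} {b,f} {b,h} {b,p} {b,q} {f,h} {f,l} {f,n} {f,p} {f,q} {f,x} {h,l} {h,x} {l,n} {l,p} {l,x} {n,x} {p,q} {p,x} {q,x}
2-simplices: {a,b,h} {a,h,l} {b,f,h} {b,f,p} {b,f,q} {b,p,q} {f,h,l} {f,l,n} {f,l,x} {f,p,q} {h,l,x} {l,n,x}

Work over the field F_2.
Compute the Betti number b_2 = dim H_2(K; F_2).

b_2=1

n_0=10 n_1=24 n_2=12  [Z2]
∂1: piv[ab,af,ah,al,ax,bp,bq,fn] rk=8  ker:bf,bh,fh,fl,fp,fq,fx,hl,hx,ln,lp,lx,nx,pq,px,qx
∂2: piv[abh,ahl,bfh,bfp,bfq,bpq,fhl,fln,flx,hlx,lnx] rk=11  ker:fpq
b_2=(12−11)−0=1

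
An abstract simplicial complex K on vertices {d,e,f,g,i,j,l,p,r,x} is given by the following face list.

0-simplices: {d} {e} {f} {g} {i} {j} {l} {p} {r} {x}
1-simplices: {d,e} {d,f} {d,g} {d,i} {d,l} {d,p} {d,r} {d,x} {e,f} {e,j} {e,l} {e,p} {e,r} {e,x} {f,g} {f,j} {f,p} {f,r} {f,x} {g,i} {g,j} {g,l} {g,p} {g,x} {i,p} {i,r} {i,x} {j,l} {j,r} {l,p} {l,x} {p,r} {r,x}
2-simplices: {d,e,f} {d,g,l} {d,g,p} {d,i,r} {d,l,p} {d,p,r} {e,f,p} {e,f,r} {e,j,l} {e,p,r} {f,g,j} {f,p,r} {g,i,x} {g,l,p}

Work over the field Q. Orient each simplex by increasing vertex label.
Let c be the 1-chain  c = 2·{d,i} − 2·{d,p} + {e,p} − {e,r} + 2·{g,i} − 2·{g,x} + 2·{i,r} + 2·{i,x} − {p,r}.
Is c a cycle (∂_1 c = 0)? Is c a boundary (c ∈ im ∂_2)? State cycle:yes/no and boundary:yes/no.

n_0=10 n_1=33 n_2=14  [Q]
∂1: piv[de,df,dg,di,dl,dp,dr,dx,ej] rk=9  ker:ef,el,ep,er,ex,fg,fj,fp,fr,fx,gi,gj,gl,gp,gx,ip,ir,ix,jl,jr,lp,lx,pr,rx
∂2: piv[def,dgl,dgp,dir,dlp,dpr,efp,efr,ejl,epr,fgj,gix] rk=12  ker:fpr,glp
∂1c = 0
c vs im∂2: reduces to 0 ⇒ boundary

cycle:yes boundary:yes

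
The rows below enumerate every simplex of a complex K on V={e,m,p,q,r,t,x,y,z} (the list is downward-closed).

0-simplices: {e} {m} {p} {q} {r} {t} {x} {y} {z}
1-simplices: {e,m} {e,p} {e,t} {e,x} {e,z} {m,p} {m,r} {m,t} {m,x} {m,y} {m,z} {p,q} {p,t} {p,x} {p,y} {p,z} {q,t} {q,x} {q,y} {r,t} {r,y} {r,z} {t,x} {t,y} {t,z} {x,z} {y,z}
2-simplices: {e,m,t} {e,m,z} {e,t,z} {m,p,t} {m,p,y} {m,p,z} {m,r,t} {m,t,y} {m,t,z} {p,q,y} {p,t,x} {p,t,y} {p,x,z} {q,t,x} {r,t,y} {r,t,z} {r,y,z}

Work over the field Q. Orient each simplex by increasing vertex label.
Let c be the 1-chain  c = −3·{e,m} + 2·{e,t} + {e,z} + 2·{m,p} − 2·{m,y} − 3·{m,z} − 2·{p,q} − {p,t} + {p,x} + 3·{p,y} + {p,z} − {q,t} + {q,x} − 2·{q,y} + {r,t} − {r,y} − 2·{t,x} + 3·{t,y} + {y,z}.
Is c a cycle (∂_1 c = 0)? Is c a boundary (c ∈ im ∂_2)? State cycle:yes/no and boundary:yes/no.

n_0=9 n_1=27 n_2=17  [Q]
∂1: piv[em,ep,et,ex,ez,mr,my,pq] rk=8  ker:mp,mt,mx,mz,pt,px,py,pz,qt,qx,qy,rt,ry,rz,tx,ty,tz,xz,yz
∂2: piv[emt,emz,etz,mpt,mpy,mpz,mrt,mty,pqy,ptx,pxz,qtx,rty,rtz,ryz] rk=15  ker:mtz,pty
∂1c = 0
c vs im∂2: reduces to 0 ⇒ boundary

cycle:yes boundary:yes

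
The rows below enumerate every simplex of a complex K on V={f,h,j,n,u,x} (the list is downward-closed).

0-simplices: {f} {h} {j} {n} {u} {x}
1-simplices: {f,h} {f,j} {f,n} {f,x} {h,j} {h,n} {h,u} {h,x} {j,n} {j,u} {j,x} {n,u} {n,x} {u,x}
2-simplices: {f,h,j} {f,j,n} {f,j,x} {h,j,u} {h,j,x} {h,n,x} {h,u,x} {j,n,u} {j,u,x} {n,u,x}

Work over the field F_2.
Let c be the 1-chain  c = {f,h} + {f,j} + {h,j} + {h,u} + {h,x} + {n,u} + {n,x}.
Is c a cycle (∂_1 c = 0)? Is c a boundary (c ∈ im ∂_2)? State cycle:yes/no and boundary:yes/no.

n_0=6 n_1=14 n_2=10  [Z2]
∂1: piv[fh,fj,fn,fx,hu] rk=5  ker:hj,hn,hx,jn,ju,jx,nu,nx,ux
∂2: piv[fhj,fjn,fjx,hju,hjx,hnx,hux,jnu,nux] rk=9  ker:jux
∂1c = 0
c vs im∂2: reduces to 0 ⇒ boundary

cycle:yes boundary:yes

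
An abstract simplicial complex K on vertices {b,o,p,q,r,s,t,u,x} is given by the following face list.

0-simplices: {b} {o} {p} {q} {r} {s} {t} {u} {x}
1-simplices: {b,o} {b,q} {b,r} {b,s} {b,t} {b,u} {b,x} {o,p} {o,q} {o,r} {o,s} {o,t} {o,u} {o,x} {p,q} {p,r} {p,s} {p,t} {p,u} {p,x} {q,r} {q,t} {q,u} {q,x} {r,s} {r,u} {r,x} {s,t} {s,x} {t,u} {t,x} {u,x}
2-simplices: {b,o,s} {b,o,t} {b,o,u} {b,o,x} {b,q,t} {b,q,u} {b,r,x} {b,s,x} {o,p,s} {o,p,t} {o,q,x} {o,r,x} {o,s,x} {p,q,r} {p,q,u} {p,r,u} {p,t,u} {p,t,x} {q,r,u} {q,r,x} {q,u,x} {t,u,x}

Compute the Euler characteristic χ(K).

n_0=9 n_1=32 n_2=22
χ=+9−32+22=-1

χ(K)=-1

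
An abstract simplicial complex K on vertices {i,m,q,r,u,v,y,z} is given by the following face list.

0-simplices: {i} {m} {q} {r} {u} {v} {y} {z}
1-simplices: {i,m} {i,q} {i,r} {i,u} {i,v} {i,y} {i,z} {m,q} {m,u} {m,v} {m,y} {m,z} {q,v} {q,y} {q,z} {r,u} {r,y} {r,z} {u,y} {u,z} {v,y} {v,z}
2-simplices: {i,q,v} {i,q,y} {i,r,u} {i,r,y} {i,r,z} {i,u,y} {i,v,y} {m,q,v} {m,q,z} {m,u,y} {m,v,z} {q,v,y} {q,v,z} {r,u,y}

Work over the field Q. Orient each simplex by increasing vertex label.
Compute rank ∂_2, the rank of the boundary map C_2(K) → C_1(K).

n_0=8 n_1=22 n_2=14  [Q]
∂1: piv[im,iq,ir,iu,iv,iy,iz] rk=7  ker:mq,mu,mv,my,mz,qv,qy,qz,ru,ry,rz,uy,uz,vy,vz
∂2: piv[iqv,iqy,iru,iry,irz,iuy,ivy,mqv,mqz,muy,mvz] rk=11  ker:qvy,qvz,ruy
rk∂_2=11

rank∂_2=11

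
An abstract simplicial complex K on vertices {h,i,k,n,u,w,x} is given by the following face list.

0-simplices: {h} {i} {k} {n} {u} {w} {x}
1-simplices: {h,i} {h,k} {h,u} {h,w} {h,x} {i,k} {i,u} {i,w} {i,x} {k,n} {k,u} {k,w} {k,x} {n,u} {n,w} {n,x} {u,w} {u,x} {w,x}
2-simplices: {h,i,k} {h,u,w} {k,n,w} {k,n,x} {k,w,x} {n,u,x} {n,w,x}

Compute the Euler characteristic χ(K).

χ(K)=-5

n_0=7 n_1=19 n_2=7
χ=+7−19+7=-5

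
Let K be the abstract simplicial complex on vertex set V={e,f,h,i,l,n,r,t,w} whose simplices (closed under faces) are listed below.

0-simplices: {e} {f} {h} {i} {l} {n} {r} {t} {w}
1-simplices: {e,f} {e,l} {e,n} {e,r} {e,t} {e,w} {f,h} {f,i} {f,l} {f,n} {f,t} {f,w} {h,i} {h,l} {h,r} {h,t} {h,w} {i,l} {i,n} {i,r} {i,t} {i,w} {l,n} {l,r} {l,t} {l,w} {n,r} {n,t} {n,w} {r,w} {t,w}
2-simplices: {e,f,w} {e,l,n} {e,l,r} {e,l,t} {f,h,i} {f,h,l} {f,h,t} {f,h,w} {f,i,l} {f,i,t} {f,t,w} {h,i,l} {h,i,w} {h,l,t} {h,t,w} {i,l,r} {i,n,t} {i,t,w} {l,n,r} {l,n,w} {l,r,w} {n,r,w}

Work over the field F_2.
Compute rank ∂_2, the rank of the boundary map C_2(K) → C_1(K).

rank∂_2=18

n_0=9 n_1=31 n_2=22  [Z2]
∂1: piv[ef,el,en,er,et,ew,fh,fi] rk=8  ker:fl,fn,ft,fw,hi,hl,hr,ht,hw,il,in,ir,it,iw,ln,lr,lt,lw,nr,nt,nw,rw,tw
∂2: piv[efw,eln,elr,elt,fhi,fhl,fht,fhw,fil,fit,ftw,hiw,hlt,ilr,int,lnr,lnw,lrw] rk=18  ker:hil,htw,itw,nrw
rk∂_2=18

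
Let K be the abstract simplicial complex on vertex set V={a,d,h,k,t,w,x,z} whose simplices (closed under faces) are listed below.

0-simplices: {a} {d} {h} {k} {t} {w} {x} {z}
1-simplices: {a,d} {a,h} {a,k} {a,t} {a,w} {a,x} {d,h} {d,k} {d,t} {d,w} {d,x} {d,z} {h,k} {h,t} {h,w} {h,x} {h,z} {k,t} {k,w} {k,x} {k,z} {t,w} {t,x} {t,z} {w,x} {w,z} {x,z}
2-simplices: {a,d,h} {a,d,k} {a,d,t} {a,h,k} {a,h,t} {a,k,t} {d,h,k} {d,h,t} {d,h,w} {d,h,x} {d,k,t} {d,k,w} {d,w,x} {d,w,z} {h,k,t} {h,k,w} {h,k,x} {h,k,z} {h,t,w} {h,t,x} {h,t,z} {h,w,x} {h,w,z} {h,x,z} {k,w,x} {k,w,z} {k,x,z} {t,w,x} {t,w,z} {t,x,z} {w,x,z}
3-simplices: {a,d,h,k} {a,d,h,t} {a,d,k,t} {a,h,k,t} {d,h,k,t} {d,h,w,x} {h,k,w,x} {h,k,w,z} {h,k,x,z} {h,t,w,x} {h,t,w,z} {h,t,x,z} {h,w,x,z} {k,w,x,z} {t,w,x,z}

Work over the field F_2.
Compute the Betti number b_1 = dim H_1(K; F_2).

n_0=8 n_1=27 n_2=31 n_3=15  [Z2]
∂1: piv[ad,ah,ak,at,aw,ax,dz] rk=7  ker:dh,dk,dt,dw,dx,hk,ht,hw,hx,hz,kt,kw,kx,kz,tw,tx,tz,wx,wz,xz
∂2: piv[adh,adk,adt,ahk,aht,akt,dhw,dhx,dkw,dwx,dwz,hkx,hkz,htw,htx,htz,hwz,hxz] rk=18  ker:dhk,dht,dkt,hkt,hkw,hwx,kwx,kwz,kxz,twx,twz,txz,wxz
∂3: piv[adhk,adht,adkt,ahkt,dhwx,hkwx,hkwz,hkxz,htwx,htwz,htxz,hwxz] rk=12  ker:dhkt,kwxz,twxz
b_1=(27−7)−18=2

b_1=2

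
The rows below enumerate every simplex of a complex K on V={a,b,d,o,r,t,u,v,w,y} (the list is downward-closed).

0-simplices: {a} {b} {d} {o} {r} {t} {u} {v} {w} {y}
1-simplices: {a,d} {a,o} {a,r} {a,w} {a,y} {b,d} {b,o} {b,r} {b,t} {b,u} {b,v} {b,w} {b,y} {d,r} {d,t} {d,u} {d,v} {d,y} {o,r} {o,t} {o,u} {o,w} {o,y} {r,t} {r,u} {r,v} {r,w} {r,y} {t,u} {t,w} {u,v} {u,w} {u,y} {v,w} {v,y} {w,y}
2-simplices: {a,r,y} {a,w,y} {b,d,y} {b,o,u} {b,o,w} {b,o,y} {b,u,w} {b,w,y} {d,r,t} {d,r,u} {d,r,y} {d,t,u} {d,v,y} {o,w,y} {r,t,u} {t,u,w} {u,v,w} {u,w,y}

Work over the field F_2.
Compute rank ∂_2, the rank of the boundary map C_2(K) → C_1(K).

n_0=10 n_1=36 n_2=18  [Z2]
∂1: piv[ad,ao,ar,aw,ay,bd,bt,bu,bv] rk=9  ker:bo,br,bw,by,dr,dt,du,dv,dy,or,ot,ou,ow,oy,rt,ru,rv,rw,ry,tu,tw,uv,uw,uy,vw,vy,wy
∂2: piv[ary,awy,bdy,bou,bow,boy,buw,bwy,drt,dru,dry,dtu,dvy,tuw,uvw,uwy] rk=16  ker:owy,rtu
rk∂_2=16

rank∂_2=16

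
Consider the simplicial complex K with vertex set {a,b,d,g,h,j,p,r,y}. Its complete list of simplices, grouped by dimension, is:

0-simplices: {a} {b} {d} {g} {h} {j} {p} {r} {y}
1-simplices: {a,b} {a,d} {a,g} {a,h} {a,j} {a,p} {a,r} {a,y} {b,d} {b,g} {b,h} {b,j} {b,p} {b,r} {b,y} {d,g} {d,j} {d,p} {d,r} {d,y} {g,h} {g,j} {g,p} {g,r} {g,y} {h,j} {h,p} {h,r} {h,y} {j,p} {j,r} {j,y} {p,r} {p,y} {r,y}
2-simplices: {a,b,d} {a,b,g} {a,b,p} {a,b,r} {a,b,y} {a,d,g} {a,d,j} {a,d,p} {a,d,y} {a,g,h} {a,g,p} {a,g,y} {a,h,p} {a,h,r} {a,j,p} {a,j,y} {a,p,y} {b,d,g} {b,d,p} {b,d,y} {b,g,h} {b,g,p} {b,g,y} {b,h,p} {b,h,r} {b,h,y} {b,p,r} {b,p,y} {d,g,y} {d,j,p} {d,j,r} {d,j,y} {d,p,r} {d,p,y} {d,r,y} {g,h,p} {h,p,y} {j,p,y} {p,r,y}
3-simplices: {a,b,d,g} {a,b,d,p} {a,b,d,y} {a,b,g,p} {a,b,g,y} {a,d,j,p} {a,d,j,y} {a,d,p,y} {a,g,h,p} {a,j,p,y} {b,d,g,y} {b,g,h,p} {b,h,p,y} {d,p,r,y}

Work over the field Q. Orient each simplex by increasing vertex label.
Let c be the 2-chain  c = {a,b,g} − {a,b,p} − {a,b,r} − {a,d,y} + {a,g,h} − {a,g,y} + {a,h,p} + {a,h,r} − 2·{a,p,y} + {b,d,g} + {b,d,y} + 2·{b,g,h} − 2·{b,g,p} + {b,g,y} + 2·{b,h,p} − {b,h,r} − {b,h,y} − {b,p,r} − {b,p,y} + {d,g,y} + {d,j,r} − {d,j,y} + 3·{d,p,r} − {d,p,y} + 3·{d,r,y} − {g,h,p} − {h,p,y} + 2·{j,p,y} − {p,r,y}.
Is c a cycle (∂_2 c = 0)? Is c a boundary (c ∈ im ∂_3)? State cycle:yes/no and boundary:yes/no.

n_0=9 n_1=35 n_2=39 n_3=14  [Q]
∂1: piv[ab,ad,ag,ah,aj,ap,ar,ay] rk=8  ker:bd,bg,bh,bj,bp,br,by,dg,dj,dp,dr,dy,gh,gj,gp,gr,gy,hj,hp,hr,hy,jp,jr,jy,pr,py,ry
∂2: piv[abd,abg,abp,abr,aby,adg,adj,adp,ady,agh,agp,agy,ahp,ahr,ajp,ajy,apy,bgh,bhy,bpr,djr,dpr,dry] rk=23  ker:bdg,bdp,bdy,bgp,bgy,bhp,bhr,bpy,dgy,djp,djy,dpy,ghp,hpy,jpy,pry
∂3: piv[abdg,abdp,abdy,abgp,abgy,adjp,adjy,adpy,aghp,ajpy,bdgy,bghp,bhpy,dpry] rk=14
∂2c = −{a,b} − {a,d} − {a,g} + {a,h} − 2·{a,p} + 4·{a,y} + 2·{b,d} + {b,g} − 2·{b,h} − 3·{b,p} + {b,r} + 2·{d,g} + 2·{d,p} − {d,r} − 2·{d,y} + 2·{g,h} − {g,p} + {g,y} + {h,p} + 2·{j,p} + {j,r} − 3·{j,y} + {p,r} − 2·{p,y} + 2·{r,y}

cycle:no boundary:no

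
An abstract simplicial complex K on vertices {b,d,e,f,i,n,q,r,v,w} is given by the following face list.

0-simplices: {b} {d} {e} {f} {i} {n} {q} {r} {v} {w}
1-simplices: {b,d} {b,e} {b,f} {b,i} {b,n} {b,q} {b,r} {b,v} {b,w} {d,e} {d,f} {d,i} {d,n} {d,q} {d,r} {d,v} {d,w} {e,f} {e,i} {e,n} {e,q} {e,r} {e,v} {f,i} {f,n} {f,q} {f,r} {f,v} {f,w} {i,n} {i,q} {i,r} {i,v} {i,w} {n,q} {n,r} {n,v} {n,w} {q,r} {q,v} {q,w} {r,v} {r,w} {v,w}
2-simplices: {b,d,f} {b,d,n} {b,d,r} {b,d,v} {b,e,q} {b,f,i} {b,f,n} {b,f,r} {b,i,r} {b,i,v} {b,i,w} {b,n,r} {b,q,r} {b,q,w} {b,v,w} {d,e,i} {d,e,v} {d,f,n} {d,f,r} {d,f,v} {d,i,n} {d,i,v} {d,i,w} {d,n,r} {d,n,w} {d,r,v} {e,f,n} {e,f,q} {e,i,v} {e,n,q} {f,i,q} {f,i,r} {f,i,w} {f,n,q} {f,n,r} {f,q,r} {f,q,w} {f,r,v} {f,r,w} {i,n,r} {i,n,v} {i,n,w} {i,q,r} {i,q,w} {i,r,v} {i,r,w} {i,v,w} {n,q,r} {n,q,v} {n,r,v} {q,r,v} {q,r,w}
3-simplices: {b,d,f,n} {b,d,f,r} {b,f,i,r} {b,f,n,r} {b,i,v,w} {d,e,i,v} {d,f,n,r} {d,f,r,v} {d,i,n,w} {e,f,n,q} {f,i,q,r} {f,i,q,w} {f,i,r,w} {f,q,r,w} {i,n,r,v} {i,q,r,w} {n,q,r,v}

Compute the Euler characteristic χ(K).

n_0=10 n_1=44 n_2=52 n_3=17
χ=+10−44+52−17=1

χ(K)=1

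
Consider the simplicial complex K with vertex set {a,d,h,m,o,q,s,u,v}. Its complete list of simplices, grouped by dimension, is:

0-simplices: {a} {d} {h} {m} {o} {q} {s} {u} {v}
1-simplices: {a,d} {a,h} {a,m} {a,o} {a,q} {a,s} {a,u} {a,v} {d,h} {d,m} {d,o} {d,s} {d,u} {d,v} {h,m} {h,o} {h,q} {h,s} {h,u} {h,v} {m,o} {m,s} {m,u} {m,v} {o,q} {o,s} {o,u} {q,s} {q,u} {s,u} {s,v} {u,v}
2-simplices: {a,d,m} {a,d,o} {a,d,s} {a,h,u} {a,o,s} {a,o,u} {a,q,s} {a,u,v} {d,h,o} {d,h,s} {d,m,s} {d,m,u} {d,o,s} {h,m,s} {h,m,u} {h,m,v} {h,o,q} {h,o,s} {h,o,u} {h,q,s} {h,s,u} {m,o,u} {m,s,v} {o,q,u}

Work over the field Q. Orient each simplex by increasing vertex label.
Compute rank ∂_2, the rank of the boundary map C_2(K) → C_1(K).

n_0=9 n_1=32 n_2=24  [Q]
∂1: piv[ad,ah,am,ao,aq,as,au,av] rk=8  ker:dh,dm,do,ds,du,dv,hm,ho,hq,hs,hu,hv,mo,ms,mu,mv,oq,os,ou,qs,qu,su,sv,uv
∂2: piv[adm,ado,ads,ahu,aos,aou,aqs,auv,dho,dhs,dms,dmu,hms,hmu,hmv,hoq,hou,hqs,hsu,mou,msv,oqu] rk=22  ker:dos,hos
rk∂_2=22

rank∂_2=22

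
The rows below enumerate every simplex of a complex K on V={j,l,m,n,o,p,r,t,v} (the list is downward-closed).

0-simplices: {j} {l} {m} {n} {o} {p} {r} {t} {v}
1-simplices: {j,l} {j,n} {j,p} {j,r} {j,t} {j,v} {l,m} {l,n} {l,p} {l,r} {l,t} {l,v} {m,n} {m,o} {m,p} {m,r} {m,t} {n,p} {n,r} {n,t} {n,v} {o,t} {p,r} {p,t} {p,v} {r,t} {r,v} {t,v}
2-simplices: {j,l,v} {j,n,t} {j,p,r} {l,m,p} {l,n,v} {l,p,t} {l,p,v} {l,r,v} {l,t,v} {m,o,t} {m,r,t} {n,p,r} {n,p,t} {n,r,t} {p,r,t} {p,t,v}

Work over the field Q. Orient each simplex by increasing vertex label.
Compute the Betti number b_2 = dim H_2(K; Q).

b_2=2

n_0=9 n_1=28 n_2=16  [Q]
∂1: piv[jl,jn,jp,jr,jt,jv,lm,mo] rk=8  ker:ln,lp,lr,lt,lv,mn,mp,mr,mt,np,nr,nt,nv,ot,pr,pt,pv,rt,rv,tv
∂2: piv[jlv,jnt,jpr,lmp,lnv,lpt,lpv,lrv,ltv,mot,mrt,npr,npt,nrt] rk=14  ker:prt,ptv
b_2=(16−14)−0=2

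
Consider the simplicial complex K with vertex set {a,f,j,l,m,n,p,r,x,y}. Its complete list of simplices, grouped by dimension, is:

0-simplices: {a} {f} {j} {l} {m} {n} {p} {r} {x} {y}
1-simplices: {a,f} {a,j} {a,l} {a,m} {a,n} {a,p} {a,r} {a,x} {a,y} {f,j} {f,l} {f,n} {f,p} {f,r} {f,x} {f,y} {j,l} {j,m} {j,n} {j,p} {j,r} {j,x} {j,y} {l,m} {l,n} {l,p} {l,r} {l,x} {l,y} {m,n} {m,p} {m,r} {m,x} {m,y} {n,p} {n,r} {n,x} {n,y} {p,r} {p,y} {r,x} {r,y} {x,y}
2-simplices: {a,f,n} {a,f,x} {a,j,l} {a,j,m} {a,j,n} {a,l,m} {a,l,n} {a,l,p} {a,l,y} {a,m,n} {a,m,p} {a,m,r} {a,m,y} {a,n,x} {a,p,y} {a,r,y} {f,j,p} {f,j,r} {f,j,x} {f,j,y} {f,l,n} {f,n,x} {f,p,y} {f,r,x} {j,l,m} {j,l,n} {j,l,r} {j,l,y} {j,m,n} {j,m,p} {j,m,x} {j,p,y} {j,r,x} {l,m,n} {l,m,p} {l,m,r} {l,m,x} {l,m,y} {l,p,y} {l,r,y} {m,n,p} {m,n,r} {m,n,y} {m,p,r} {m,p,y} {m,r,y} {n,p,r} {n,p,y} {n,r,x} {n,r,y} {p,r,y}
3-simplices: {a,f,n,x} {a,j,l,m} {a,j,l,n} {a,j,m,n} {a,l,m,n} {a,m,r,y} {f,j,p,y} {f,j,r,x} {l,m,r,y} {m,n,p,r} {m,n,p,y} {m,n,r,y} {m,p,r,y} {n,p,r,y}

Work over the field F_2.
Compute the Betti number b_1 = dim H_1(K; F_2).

n_0=10 n_1=43 n_2=51 n_3=14  [Z2]
∂1: piv[af,aj,al,am,an,ap,ar,ax,ay] rk=9  ker:fj,fl,fn,fp,fr,fx,fy,jl,jm,jn,jp,jr,jx,jy,lm,ln,lp,lr,lx,ly,mn,mp,mr,mx,my,np,nr,nx,ny,pr,py,rx,ry,xy
∂2: piv[afn,afx,ajl,ajm,ajn,alm,aln,alp,aly,amn,amp,amr,amy,anx,apy,ary,fjp,fjr,fjx,fjy,fln,fpy,frx,jlr,jly,jmx,lmr,lmx,mnp,mnr,mny,mpr,nrx] rk=33  ker:fnx,jlm,jln,jmn,jmp,jpy,jrx,lmn,lmp,lmy,lpy,lry,mpy,mry,npr,npy,nry,pry
∂3: piv[afnx,ajlm,ajln,ajmn,almn,amry,fjpy,fjrx,lmry,mnpr,mnpy,mnry,mpry] rk=13  ker:npry
b_1=(43−9)−33=1

b_1=1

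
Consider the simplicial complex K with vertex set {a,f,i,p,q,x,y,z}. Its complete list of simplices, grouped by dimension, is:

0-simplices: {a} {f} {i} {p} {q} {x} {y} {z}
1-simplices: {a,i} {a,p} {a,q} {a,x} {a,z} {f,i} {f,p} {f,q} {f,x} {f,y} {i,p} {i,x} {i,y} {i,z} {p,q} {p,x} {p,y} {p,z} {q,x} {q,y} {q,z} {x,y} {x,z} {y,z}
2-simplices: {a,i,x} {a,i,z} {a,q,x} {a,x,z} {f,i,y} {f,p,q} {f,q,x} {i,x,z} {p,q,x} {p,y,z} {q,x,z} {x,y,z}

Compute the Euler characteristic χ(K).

χ(K)=-4

n_0=8 n_1=24 n_2=12
χ=+8−24+12=-4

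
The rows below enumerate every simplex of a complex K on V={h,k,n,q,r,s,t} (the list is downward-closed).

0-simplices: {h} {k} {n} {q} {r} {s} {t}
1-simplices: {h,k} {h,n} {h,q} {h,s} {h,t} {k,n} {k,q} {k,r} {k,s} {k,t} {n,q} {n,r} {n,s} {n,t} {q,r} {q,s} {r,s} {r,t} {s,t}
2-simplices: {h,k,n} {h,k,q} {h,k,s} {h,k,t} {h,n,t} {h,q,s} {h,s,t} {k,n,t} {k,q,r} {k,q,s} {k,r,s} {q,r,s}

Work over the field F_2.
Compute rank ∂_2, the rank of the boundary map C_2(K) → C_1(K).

rank∂_2=9

n_0=7 n_1=19 n_2=12  [Z2]
∂1: piv[hk,hn,hq,hs,ht,kr] rk=6  ker:kn,kq,ks,kt,nq,nr,ns,nt,qr,qs,rs,rt,st
∂2: piv[hkn,hkq,hks,hkt,hnt,hqs,hst,kqr,krs] rk=9  ker:knt,kqs,qrs
rk∂_2=9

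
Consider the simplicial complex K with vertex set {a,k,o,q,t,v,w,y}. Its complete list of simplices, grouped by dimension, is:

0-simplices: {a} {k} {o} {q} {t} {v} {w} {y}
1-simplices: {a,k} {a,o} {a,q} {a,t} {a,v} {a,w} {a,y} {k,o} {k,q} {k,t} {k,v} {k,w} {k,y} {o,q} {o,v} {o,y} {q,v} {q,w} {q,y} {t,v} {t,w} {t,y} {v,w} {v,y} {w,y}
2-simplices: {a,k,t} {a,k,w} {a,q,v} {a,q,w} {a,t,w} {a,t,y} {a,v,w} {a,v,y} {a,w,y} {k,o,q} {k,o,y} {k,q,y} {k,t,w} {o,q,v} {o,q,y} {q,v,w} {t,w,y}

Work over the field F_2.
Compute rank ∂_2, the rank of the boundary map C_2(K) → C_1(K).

rank∂_2=13

n_0=8 n_1=25 n_2=17  [Z2]
∂1: piv[ak,ao,aq,at,av,aw,ay] rk=7  ker:ko,kq,kt,kv,kw,ky,oq,ov,oy,qv,qw,qy,tv,tw,ty,vw,vy,wy
∂2: piv[akt,akw,aqv,aqw,atw,aty,avw,avy,awy,koq,koy,kqy,oqv] rk=13  ker:ktw,oqy,qvw,twy
rk∂_2=13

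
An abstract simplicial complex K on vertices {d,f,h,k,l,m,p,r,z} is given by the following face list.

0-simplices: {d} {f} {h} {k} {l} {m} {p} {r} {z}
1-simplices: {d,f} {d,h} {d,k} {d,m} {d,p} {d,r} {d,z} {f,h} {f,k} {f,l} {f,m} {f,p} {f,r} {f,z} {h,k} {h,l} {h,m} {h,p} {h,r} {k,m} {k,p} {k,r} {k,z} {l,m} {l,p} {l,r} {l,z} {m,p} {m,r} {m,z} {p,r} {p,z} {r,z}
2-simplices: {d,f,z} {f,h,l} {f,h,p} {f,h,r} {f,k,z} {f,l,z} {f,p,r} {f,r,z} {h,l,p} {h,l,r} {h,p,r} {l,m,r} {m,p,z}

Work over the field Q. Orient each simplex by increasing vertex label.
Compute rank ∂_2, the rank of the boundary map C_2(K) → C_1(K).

n_0=9 n_1=33 n_2=13  [Q]
∂1: piv[df,dh,dk,dm,dp,dr,dz,fl] rk=8  ker:fh,fk,fm,fp,fr,fz,hk,hl,hm,hp,hr,km,kp,kr,kz,lm,lp,lr,lz,mp,mr,mz,pr,pz,rz
∂2: piv[dfz,fhl,fhp,fhr,fkz,flz,fpr,frz,hlp,hlr,lmr,mpz] rk=12  ker:hpr
rk∂_2=12

rank∂_2=12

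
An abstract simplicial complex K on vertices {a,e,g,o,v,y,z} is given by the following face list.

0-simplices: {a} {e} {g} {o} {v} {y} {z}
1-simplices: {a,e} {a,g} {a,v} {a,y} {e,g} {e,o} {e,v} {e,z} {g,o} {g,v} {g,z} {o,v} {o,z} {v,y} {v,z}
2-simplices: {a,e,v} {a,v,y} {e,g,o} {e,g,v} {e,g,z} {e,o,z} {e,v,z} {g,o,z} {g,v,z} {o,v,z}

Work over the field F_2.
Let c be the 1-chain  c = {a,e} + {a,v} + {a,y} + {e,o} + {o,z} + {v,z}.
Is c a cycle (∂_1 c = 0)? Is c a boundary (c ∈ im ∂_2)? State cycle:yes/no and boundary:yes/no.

n_0=7 n_1=15 n_2=10  [Z2]
∂1: piv[ae,ag,av,ay,eo,ez] rk=6  ker:eg,ev,go,gv,gz,ov,oz,vy,vz
∂2: piv[aev,avy,ego,egv,egz,eoz,evz,ovz] rk=8  ker:goz,gvz
∂1c = {a} + {y}

cycle:no boundary:no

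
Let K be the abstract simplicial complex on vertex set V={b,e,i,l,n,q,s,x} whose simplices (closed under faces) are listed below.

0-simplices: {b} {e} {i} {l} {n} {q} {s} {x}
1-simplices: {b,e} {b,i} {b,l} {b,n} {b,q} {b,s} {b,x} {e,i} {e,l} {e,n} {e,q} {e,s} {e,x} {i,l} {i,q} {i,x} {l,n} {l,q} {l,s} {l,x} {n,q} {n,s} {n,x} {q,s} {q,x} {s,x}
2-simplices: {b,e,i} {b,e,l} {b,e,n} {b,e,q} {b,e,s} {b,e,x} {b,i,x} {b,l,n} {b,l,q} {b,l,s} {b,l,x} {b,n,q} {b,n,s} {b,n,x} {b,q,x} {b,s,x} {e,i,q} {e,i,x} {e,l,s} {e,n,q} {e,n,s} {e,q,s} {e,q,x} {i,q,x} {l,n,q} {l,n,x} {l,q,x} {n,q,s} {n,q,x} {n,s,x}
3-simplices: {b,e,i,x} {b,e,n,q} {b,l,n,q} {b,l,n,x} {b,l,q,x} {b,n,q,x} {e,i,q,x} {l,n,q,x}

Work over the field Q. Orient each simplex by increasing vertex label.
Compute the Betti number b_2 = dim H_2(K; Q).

b_2=5

n_0=8 n_1=26 n_2=30 n_3=8  [Q]
∂1: piv[be,bi,bl,bn,bq,bs,bx] rk=7  ker:ei,el,en,eq,es,ex,il,iq,ix,ln,lq,ls,lx,nq,ns,nx,qs,qx,sx
∂2: piv[bei,bel,ben,beq,bes,bex,bix,bln,blq,bls,blx,bnq,bns,bnx,bqx,bsx,eiq,eqs] rk=18  ker:eix,els,enq,ens,eqx,iqx,lnq,lnx,lqx,nqs,nqx,nsx
∂3: piv[beix,benq,blnq,blnx,blqx,bnqx,eiqx] rk=7  ker:lnqx
b_2=(30−18)−7=5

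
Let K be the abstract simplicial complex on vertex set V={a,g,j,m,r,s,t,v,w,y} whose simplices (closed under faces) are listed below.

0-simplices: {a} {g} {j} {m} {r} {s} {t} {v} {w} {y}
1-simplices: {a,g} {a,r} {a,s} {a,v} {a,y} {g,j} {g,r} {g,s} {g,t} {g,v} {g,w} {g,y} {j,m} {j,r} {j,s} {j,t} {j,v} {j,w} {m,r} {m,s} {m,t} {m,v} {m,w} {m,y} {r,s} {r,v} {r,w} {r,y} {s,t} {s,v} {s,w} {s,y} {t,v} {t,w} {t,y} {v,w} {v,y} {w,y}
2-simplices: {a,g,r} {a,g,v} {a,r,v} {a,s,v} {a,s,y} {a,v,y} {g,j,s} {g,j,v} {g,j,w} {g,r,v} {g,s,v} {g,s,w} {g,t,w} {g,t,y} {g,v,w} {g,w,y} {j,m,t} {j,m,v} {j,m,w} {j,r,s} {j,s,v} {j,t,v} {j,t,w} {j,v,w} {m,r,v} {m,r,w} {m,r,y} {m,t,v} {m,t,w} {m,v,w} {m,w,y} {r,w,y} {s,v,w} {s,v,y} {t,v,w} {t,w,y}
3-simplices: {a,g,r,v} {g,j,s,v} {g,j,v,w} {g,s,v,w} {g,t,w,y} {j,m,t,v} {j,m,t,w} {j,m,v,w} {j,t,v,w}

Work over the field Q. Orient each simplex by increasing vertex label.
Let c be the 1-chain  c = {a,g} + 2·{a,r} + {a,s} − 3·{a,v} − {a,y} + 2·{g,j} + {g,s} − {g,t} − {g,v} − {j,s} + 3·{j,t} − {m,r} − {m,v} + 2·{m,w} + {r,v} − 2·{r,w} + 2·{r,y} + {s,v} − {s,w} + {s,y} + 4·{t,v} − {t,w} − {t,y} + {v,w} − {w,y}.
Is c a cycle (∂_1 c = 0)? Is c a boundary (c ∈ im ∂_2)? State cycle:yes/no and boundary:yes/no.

cycle:yes boundary:yes

n_0=10 n_1=38 n_2=36 n_3=9  [Q]
∂1: piv[ag,ar,as,av,ay,gj,gt,gw,jm] rk=9  ker:gr,gs,gv,gy,jr,js,jt,jv,jw,mr,ms,mt,mv,mw,my,rs,rv,rw,ry,st,sv,sw,sy,tv,tw,ty,vw,vy,wy
∂2: piv[agr,agv,arv,asv,asy,avy,gjs,gjv,gjw,gsv,gsw,gtw,gty,gvw,gwy,jmt,jmv,jmw,jrs,jtv,jtw,mrv,mrw,mry,mwy] rk=25  ker:grv,jsv,jvw,mtv,mtw,mvw,rwy,svw,svy,tvw,twy
∂3: piv[agrv,gjsv,gjvw,gsvw,gtwy,jmtv,jmtw,jmvw,jtvw] rk=9
∂1c = 0
c vs im∂2: reduces to 0 ⇒ boundary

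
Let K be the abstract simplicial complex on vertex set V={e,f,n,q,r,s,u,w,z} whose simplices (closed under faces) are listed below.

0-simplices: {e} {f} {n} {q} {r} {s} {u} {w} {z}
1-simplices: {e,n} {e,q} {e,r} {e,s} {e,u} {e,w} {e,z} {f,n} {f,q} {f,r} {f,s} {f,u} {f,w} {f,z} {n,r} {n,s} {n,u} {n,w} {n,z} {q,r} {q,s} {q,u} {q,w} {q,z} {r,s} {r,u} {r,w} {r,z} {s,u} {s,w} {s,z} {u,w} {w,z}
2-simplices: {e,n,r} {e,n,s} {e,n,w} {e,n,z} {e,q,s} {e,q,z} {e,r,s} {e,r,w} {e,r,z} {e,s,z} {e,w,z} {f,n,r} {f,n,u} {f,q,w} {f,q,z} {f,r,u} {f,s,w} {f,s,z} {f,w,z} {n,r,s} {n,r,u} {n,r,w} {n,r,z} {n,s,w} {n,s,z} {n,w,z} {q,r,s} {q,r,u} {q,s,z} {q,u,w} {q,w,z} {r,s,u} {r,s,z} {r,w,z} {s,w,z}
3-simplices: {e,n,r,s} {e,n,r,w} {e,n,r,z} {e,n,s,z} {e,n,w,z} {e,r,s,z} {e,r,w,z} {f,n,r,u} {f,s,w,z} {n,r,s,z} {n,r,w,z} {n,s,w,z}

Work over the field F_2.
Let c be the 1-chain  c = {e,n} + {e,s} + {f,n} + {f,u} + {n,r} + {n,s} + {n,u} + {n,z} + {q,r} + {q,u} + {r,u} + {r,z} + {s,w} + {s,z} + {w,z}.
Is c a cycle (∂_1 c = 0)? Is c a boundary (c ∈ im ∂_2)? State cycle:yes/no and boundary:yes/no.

n_0=9 n_1=33 n_2=35 n_3=12  [Z2]
∂1: piv[en,eq,er,es,eu,ew,ez,fn] rk=8  ker:fq,fr,fs,fu,fw,fz,nr,ns,nu,nw,nz,qr,qs,qu,qw,qz,rs,ru,rw,rz,su,sw,sz,uw,wz
∂2: piv[enr,ens,enw,enz,eqs,eqz,ers,erw,erz,esz,ewz,fnr,fnu,fqw,fqz,fru,fsw,fsz,fwz,qrs,qru,quw,rsu] rk=23  ker:nrs,nru,nrw,nrz,nsw,nsz,nwz,qsz,qwz,rsz,rwz,swz
∂3: piv[enrs,enrw,enrz,ensz,enwz,ersz,erwz,fnru,fswz,nswz] rk=10  ker:nrsz,nrwz
∂1c = 0
c vs im∂2: reduces to 0 ⇒ boundary

cycle:yes boundary:yes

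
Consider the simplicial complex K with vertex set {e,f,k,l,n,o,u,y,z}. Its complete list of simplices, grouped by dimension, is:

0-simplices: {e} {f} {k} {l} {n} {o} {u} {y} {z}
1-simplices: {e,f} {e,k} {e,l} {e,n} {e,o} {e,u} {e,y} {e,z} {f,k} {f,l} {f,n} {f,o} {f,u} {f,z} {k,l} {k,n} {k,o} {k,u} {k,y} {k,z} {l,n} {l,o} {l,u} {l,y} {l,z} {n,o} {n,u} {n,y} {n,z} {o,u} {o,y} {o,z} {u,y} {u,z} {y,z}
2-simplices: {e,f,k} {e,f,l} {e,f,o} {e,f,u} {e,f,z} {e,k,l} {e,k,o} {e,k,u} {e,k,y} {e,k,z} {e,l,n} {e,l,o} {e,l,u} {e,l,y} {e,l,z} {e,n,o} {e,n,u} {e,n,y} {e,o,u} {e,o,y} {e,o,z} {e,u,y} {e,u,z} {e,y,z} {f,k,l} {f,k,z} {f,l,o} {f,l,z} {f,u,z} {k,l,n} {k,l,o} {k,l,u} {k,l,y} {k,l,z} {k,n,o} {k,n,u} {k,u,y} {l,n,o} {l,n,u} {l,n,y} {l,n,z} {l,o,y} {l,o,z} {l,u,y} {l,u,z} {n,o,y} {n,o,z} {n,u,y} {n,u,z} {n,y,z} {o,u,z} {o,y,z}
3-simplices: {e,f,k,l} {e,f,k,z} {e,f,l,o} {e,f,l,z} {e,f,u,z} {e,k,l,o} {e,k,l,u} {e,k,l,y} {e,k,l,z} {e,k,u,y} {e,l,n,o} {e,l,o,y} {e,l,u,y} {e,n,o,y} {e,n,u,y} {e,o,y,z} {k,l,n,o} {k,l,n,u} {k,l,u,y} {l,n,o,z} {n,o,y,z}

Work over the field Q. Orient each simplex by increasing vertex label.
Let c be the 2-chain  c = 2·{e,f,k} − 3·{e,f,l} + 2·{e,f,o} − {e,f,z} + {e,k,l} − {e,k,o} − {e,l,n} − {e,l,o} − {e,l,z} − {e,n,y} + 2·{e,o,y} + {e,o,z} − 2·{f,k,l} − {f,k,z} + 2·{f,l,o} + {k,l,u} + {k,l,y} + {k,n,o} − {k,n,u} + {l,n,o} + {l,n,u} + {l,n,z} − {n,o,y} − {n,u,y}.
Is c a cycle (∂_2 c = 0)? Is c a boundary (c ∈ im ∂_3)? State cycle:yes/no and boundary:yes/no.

cycle:no boundary:no

n_0=9 n_1=35 n_2=52 n_3=21  [Q]
∂1: piv[ef,ek,el,en,eo,eu,ey,ez] rk=8  ker:fk,fl,fn,fo,fu,fz,kl,kn,ko,ku,ky,kz,ln,lo,lu,ly,lz,no,nu,ny,nz,ou,oy,oz,uy,uz,yz
∂2: piv[efk,efl,efo,efu,efz,ekl,eko,eku,eky,ekz,eln,elo,elu,ely,elz,eno,enu,eny,eou,eoy,eoz,euy,euz,eyz,kln,lnz] rk=26  ker:fkl,fkz,flo,flz,fuz,klo,klu,kly,klz,kno,knu,kuy,lno,lnu,lny,loy,loz,luy,luz,noy,noz,nuy,nuz,nyz,ouz,oyz
∂3: piv[efkl,efkz,eflo,eflz,efuz,eklo,eklu,ekly,eklz,ekuy,elno,eloy,eluy,enoy,enuy,eoyz,klno,klnu,lnoz,noyz] rk=20  ker:kluy
∂2c = −2·{e,k} − {e,l} + 3·{e,o} − {e,y} + {e,z} − {f,k} + {f,l} + {k,l} − 2·{k,o} − {k,y} − {k,z} + 2·{l,n} + {l,y} − 2·{l,z} + {n,o} − {n,u} + {n,y} + {n,z} + {o,y} + {o,z} − {u,y}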